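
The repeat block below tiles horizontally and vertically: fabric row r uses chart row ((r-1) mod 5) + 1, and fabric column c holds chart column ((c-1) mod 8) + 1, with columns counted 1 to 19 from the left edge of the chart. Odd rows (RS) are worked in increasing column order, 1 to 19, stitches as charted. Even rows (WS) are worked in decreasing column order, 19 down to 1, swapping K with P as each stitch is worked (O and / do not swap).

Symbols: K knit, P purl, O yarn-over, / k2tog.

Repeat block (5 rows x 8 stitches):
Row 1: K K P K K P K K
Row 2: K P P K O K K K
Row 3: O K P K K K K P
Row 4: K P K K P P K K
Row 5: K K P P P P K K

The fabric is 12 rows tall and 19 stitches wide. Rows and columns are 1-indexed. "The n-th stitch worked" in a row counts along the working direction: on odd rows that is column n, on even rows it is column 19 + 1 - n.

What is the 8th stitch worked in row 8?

Row 8: (8-1) mod 5 = 2, so use chart row 3. Even row -> WS.
Chart row 3 tiled across columns 1-19: O K P K K K K P O K P K K K K P O K P
WS: work from column 19 back to column 1 (reverse the tiled row), swapping K<->P (O and / unchanged).
Row 8 as worked: K P O K P P P P K P O K P P P P K P O
Counting 8 along the worked row gives P.

== STITCH ==
P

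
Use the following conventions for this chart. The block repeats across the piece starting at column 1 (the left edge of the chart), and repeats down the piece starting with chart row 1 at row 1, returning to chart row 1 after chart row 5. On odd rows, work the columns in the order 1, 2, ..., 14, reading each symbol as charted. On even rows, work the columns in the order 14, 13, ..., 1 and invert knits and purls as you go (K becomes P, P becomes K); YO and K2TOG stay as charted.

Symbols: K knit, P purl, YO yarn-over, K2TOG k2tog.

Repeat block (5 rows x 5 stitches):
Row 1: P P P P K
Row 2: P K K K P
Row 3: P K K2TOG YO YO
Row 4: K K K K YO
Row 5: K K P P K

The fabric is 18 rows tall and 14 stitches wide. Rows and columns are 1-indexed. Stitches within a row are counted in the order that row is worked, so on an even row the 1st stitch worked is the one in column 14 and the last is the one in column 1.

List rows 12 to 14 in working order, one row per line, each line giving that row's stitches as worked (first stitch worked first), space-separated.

Result:
P P P K K P P P K K P P P K
P K K2TOG YO YO P K K2TOG YO YO P K K2TOG YO
P P P P YO P P P P YO P P P P

Derivation:
Row 12: chart row 2, WS - tiled (columns 1-14): P K K K P P K K K P P K K K; work from column 14 back to 1 with K<->P swapped.
Row 13: chart row 3, RS - tile across columns 1-14 and work as-is.
Row 14: chart row 4, WS - tiled (columns 1-14): K K K K YO K K K K YO K K K K; work from column 14 back to 1 with K<->P swapped.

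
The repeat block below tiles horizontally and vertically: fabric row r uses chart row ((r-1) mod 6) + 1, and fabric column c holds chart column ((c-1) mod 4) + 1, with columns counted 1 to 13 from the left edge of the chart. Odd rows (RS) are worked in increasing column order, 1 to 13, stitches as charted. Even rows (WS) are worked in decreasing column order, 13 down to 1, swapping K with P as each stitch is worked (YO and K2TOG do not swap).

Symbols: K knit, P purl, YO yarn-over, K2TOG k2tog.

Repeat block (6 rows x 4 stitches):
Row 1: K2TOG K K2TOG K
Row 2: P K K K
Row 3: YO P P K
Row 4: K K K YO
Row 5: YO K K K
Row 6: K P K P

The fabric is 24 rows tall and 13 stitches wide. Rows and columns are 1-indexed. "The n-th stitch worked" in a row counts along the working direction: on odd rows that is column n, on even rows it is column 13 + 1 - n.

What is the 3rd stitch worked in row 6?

Row 6 uses chart row ((6-1) mod 6)+1 = 6. Row 6 is even, so WS.
Chart row 6 tiled across columns 1-13: K P K P K P K P K P K P K
WS: work from column 13 back to column 1 (reverse the tiled row), swapping K<->P (YO and K2TOG unchanged).
Row 6 as worked: P K P K P K P K P K P K P
Counting 3 along the worked row gives P.

Result:
P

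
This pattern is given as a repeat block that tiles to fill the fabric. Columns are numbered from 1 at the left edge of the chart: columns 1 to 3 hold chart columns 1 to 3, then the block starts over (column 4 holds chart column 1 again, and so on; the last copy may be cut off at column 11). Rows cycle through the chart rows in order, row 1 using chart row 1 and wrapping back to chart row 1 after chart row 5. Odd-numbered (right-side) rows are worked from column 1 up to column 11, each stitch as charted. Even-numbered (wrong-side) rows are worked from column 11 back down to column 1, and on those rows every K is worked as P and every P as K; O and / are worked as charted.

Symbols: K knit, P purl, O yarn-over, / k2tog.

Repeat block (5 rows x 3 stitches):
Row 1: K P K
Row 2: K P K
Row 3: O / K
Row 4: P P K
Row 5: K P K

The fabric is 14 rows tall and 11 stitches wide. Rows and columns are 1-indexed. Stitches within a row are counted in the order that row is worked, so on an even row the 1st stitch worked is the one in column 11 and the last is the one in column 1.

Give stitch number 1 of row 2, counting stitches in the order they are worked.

Result:
K

Derivation:
Row 2 uses chart row ((2-1) mod 5)+1 = 2. Row 2 is even, so WS.
Chart row 2 tiled across columns 1-11: K P K K P K K P K K P
WS row: flip the tiled sequence (start at column 11) and apply K<->P; O and / stay.
Row 2 as worked: K P P K P P K P P K P
Counting 1 along the worked row gives K.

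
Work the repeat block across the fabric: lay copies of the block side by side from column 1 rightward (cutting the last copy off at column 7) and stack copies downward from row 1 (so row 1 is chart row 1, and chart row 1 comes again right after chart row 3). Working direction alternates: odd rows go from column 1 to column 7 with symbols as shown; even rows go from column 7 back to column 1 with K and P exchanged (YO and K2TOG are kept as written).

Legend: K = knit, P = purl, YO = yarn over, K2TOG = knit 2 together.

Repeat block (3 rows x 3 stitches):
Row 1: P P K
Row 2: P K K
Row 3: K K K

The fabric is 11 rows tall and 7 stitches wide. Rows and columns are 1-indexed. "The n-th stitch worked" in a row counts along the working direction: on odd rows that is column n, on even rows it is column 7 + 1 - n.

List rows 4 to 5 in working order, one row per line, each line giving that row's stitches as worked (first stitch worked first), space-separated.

Row 4: chart row 1, WS - tiled (columns 1-7): P P K P P K P; work from column 7 back to 1 with K<->P swapped.
Row 5: chart row 2, RS - tile across columns 1-7 and work as-is.

Rows as worked:
K P K K P K K
P K K P K K P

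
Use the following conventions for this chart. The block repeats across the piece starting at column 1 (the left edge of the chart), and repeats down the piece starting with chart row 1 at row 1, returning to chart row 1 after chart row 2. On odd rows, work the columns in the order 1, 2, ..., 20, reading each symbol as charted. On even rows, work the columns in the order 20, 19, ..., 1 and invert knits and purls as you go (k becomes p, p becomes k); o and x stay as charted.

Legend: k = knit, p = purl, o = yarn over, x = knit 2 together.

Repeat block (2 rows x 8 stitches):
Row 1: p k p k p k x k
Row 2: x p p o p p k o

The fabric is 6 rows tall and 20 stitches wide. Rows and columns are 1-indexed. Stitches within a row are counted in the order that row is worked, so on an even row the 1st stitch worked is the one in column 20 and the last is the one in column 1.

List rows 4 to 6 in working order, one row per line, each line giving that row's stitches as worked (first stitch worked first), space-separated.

Row 4: chart row 2, WS - tiled (columns 1-20): x p p o p p k o x p p o p p k o x p p o; work from column 20 back to 1 with k<->p swapped.
Row 5: chart row 1, RS - tile across columns 1-20 and work as-is.
Row 6: chart row 2, WS - tiled (columns 1-20): x p p o p p k o x p p o p p k o x p p o; work from column 20 back to 1 with k<->p swapped.

Result:
o k k x o p k k o k k x o p k k o k k x
p k p k p k x k p k p k p k x k p k p k
o k k x o p k k o k k x o p k k o k k x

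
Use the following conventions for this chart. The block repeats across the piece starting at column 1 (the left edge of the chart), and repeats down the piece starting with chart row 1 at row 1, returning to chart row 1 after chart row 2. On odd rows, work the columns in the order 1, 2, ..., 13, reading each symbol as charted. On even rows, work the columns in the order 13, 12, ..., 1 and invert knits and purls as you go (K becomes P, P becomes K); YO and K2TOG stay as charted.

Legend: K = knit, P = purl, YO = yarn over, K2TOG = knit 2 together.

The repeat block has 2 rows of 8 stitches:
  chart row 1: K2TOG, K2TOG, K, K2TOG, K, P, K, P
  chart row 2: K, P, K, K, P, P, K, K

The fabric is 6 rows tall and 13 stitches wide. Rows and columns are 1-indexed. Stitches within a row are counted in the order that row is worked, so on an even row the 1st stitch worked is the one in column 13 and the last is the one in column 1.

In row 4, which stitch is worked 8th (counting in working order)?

Row 4 uses chart row ((4-1) mod 2)+1 = 2. Row 4 is even, so WS.
Chart row 2 tiled across columns 1-13: K P K K P P K K K P K K P
Wrong side: read the tiled row from column 13 down to 1 and exchange K with P (leave YO, K2TOG).
Row 4 as worked: K P P K P P P K K P P K P
Counting 8 along the worked row gives K.

Stitch:
K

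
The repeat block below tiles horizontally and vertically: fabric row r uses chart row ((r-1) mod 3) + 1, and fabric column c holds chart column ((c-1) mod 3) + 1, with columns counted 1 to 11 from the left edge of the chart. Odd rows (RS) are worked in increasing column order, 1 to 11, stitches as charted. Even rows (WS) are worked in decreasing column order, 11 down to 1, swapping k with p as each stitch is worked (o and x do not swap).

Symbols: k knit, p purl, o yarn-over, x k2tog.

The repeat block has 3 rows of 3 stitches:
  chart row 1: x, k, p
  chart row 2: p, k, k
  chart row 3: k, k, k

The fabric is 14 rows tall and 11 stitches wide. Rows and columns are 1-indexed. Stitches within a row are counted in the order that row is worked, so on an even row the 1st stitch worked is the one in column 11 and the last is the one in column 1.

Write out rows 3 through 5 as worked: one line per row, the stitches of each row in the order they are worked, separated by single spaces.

== ROWS AS WORKED ==
k k k k k k k k k k k
p x k p x k p x k p x
p k k p k k p k k p k

Derivation:
Row 3: chart row 3, RS - tile across columns 1-11 and work as-is.
Row 4: chart row 1, WS - tiled (columns 1-11): x k p x k p x k p x k; work from column 11 back to 1 with k<->p swapped.
Row 5: chart row 2, RS - tile across columns 1-11 and work as-is.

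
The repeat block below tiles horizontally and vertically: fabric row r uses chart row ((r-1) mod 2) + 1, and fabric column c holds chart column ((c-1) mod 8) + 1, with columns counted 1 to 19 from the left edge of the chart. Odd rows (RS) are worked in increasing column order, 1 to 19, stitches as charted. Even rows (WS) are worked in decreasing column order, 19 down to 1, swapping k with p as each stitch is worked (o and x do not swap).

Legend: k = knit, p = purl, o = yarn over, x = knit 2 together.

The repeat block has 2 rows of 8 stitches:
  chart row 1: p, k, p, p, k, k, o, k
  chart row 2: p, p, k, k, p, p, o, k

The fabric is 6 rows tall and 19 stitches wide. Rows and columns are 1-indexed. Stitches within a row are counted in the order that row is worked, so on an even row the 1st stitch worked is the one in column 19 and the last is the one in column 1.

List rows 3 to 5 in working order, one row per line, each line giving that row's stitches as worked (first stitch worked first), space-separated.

Result:
p k p p k k o k p k p p k k o k p k p
p k k p o k k p p k k p o k k p p k k
p k p p k k o k p k p p k k o k p k p

Derivation:
Row 3: chart row 1, RS - tile across columns 1-19 and work as-is.
Row 4: chart row 2, WS - tiled (columns 1-19): p p k k p p o k p p k k p p o k p p k; work from column 19 back to 1 with k<->p swapped.
Row 5: chart row 1, RS - tile across columns 1-19 and work as-is.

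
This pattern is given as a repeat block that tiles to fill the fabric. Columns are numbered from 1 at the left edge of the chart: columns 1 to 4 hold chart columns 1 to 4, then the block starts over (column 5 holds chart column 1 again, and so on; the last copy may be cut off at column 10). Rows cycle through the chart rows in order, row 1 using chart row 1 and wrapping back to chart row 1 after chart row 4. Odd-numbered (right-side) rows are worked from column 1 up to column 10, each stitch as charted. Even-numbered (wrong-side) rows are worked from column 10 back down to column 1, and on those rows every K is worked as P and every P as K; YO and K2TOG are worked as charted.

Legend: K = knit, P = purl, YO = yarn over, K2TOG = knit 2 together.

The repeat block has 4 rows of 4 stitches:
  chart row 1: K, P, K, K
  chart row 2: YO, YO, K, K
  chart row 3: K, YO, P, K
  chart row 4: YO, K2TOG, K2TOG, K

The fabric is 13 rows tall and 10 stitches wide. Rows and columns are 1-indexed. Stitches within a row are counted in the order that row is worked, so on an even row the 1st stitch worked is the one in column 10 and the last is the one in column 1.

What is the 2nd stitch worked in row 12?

Result:
YO

Derivation:
Row 12 uses chart row ((12-1) mod 4)+1 = 4. Row 12 is even, so WS.
Chart row 4 tiled across columns 1-10: YO K2TOG K2TOG K YO K2TOG K2TOG K YO K2TOG
WS row: flip the tiled sequence (start at column 10) and apply K<->P; YO and K2TOG stay.
Row 12 as worked: K2TOG YO P K2TOG K2TOG YO P K2TOG K2TOG YO
Stitch 2 in working order -> YO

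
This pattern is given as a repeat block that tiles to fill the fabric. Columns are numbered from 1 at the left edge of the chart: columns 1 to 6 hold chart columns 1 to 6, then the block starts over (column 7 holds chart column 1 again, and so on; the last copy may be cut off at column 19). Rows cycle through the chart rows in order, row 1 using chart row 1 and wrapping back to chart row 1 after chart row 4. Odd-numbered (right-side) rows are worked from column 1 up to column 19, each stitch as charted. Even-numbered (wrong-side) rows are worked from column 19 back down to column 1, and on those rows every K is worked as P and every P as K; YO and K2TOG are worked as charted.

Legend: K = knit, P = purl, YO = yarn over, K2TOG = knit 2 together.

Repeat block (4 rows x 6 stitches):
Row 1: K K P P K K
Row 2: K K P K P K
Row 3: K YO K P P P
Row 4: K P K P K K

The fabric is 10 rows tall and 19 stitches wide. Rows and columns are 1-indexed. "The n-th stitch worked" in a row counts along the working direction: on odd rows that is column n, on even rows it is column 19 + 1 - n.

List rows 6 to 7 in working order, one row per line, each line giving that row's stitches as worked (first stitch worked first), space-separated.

== ROWS AS WORKED ==
P P K P K P P P K P K P P P K P K P P
K YO K P P P K YO K P P P K YO K P P P K

Derivation:
Row 6: chart row 2, WS - tiled (columns 1-19): K K P K P K K K P K P K K K P K P K K; work from column 19 back to 1 with K<->P swapped.
Row 7: chart row 3, RS - tile across columns 1-19 and work as-is.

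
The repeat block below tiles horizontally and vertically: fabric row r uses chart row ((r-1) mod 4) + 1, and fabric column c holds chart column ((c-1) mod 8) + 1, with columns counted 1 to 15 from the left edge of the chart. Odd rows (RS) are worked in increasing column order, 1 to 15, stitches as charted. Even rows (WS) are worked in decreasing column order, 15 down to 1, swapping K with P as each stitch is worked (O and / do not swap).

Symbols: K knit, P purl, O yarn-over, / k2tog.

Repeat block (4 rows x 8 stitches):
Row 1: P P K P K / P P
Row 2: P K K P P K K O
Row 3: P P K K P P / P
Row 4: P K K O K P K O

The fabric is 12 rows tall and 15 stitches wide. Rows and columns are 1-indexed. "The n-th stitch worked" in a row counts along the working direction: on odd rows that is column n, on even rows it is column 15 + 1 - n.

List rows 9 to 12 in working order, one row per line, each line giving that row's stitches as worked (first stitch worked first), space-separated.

Result:
P P K P K / P P P P K P K / P
P P K K P P K O P P K K P P K
P P K K P P / P P P K K P P /
P K P O P P K O P K P O P P K

Derivation:
Row 9: chart row 1, RS - tile across columns 1-15 and work as-is.
Row 10: chart row 2, WS - tiled (columns 1-15): P K K P P K K O P K K P P K K; work from column 15 back to 1 with K<->P swapped.
Row 11: chart row 3, RS - tile across columns 1-15 and work as-is.
Row 12: chart row 4, WS - tiled (columns 1-15): P K K O K P K O P K K O K P K; work from column 15 back to 1 with K<->P swapped.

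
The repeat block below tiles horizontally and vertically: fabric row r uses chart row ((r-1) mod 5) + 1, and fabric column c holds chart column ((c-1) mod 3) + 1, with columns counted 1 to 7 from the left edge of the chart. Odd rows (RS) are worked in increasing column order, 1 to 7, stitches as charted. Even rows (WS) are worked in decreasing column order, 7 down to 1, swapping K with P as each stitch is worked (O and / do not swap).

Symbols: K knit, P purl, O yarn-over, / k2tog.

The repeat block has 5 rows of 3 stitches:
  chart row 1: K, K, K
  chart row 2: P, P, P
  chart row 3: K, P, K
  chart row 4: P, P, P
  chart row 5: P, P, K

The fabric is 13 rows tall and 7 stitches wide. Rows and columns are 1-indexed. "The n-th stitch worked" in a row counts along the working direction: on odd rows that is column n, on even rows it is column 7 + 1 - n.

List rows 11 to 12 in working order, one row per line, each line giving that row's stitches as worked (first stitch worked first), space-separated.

Row 11: chart row 1, RS - tile across columns 1-7 and work as-is.
Row 12: chart row 2, WS - tiled (columns 1-7): P P P P P P P; work from column 7 back to 1 with K<->P swapped.

Rows as worked:
K K K K K K K
K K K K K K K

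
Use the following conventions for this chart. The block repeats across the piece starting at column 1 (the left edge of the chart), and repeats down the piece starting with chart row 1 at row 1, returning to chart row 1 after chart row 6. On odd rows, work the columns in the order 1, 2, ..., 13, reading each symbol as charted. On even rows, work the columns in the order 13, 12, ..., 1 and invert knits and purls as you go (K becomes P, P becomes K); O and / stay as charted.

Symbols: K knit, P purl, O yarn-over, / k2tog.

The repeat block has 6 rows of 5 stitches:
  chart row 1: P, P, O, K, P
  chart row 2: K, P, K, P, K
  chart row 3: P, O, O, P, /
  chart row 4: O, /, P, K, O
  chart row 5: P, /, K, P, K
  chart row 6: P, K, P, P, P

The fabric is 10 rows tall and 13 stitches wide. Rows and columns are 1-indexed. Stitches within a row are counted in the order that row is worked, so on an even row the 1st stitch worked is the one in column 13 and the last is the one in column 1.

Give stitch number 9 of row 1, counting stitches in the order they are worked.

== STITCH ==
K

Derivation:
Row 1: (1-1) mod 6 = 0, so use chart row 1. Odd row -> RS.
Chart row 1 tiled across columns 1-13: P P O K P P P O K P P P O
Right side: take the tiled row as-is (worked left to right from column 1).
Stitch 9 in working order -> K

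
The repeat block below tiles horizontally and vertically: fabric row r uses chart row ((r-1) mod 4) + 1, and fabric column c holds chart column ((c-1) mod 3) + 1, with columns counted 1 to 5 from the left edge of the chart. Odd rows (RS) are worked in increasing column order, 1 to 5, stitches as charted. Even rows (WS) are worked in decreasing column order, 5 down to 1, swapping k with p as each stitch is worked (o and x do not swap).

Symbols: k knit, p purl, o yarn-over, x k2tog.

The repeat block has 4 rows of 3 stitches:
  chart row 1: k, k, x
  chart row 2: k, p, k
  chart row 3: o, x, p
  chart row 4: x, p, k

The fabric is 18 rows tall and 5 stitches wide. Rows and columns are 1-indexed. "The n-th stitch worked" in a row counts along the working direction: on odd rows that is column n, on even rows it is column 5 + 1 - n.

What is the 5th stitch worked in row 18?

Result:
p

Derivation:
Row 18 uses chart row ((18-1) mod 4)+1 = 2. Row 18 is even, so WS.
Chart row 2 tiled across columns 1-5: k p k k p
Wrong side: read the tiled row from column 5 down to 1 and exchange k with p (leave o, x).
Row 18 as worked: k p p k p
Stitch 5 in working order -> p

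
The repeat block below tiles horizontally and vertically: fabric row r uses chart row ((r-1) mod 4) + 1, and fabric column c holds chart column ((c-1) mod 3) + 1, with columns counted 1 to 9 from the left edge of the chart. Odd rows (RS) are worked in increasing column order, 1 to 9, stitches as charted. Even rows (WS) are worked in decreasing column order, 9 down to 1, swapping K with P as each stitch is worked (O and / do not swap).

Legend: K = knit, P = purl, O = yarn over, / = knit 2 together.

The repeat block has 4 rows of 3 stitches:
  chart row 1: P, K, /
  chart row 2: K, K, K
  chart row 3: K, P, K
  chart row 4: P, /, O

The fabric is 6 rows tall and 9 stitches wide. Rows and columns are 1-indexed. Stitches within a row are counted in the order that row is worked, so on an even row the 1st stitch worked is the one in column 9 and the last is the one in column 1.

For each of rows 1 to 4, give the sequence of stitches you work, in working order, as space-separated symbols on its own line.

Row 1: chart row 1, RS - tile across columns 1-9 and work as-is.
Row 2: chart row 2, WS - tiled (columns 1-9): K K K K K K K K K; work from column 9 back to 1 with K<->P swapped.
Row 3: chart row 3, RS - tile across columns 1-9 and work as-is.
Row 4: chart row 4, WS - tiled (columns 1-9): P / O P / O P / O; work from column 9 back to 1 with K<->P swapped.

Rows as worked:
P K / P K / P K /
P P P P P P P P P
K P K K P K K P K
O / K O / K O / K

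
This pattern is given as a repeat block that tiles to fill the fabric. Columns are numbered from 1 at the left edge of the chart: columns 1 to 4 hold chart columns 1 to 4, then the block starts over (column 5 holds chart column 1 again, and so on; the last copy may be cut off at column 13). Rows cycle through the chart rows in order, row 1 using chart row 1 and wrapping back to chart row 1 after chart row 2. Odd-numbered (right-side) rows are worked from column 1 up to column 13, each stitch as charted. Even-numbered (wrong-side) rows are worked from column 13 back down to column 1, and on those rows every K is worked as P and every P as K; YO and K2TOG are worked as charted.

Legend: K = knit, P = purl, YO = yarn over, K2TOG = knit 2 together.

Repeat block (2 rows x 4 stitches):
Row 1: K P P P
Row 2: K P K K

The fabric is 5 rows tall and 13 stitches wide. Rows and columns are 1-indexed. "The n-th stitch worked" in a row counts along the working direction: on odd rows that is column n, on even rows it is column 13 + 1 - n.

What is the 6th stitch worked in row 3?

Row 3: (3-1) mod 2 = 0, so use chart row 1. Odd row -> RS.
Chart row 1 tiled across columns 1-13: K P P P K P P P K P P P K
RS row: no reversal, no swap; stitch n worked = column n.
Counting 6 along the worked row gives P.

Stitch:
P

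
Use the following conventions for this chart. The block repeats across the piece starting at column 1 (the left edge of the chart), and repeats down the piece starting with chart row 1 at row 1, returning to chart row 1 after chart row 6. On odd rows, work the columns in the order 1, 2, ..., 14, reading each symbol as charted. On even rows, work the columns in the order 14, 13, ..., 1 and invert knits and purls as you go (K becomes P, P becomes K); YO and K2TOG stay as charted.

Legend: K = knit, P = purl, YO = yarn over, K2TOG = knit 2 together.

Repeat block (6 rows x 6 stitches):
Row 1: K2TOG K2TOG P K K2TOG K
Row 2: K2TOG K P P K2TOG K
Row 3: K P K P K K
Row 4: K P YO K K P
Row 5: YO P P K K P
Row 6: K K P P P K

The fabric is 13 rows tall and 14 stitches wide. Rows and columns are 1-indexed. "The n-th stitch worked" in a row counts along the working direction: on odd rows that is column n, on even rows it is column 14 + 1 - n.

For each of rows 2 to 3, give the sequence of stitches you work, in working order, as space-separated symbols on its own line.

== ROWS AS WORKED ==
P K2TOG P K2TOG K K P K2TOG P K2TOG K K P K2TOG
K P K P K K K P K P K K K P

Derivation:
Row 2: chart row 2, WS - tiled (columns 1-14): K2TOG K P P K2TOG K K2TOG K P P K2TOG K K2TOG K; work from column 14 back to 1 with K<->P swapped.
Row 3: chart row 3, RS - tile across columns 1-14 and work as-is.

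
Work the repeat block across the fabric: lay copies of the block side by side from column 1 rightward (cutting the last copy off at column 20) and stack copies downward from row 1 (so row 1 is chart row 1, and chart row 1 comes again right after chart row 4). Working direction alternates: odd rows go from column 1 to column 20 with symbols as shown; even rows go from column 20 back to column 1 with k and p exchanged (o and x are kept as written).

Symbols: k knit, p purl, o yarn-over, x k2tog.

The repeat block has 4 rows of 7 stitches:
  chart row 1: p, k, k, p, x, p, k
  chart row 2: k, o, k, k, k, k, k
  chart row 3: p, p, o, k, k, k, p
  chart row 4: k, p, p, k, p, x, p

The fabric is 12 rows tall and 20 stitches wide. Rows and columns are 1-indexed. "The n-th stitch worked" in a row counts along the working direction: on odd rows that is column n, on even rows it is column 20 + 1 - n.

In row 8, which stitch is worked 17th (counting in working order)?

Row 8: (8-1) mod 4 = 3, so use chart row 4. Even row -> WS.
Chart row 4 tiled across columns 1-20: k p p k p x p k p p k p x p k p p k p x
WS row: flip the tiled sequence (start at column 20) and apply k<->p; o and x stay.
Row 8 as worked: x k p k k p k x k p k k p k x k p k k p
Stitch 17 in working order -> p

Result:
p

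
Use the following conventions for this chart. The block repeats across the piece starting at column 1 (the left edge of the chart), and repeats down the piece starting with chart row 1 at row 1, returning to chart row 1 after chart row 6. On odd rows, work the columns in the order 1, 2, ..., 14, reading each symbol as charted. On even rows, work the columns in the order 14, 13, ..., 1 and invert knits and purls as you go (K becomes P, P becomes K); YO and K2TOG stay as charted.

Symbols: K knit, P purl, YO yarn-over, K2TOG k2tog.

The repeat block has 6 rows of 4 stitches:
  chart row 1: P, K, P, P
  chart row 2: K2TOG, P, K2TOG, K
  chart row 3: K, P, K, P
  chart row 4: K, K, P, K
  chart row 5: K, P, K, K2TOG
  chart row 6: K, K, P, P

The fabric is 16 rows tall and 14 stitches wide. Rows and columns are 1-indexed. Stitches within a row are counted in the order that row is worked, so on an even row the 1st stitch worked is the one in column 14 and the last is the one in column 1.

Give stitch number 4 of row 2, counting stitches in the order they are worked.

Result:
K2TOG

Derivation:
Row 2 uses chart row ((2-1) mod 6)+1 = 2. Row 2 is even, so WS.
Chart row 2 tiled across columns 1-14: K2TOG P K2TOG K K2TOG P K2TOG K K2TOG P K2TOG K K2TOG P
WS row: flip the tiled sequence (start at column 14) and apply K<->P; YO and K2TOG stay.
Row 2 as worked: K K2TOG P K2TOG K K2TOG P K2TOG K K2TOG P K2TOG K K2TOG
Stitch 4 in working order -> K2TOG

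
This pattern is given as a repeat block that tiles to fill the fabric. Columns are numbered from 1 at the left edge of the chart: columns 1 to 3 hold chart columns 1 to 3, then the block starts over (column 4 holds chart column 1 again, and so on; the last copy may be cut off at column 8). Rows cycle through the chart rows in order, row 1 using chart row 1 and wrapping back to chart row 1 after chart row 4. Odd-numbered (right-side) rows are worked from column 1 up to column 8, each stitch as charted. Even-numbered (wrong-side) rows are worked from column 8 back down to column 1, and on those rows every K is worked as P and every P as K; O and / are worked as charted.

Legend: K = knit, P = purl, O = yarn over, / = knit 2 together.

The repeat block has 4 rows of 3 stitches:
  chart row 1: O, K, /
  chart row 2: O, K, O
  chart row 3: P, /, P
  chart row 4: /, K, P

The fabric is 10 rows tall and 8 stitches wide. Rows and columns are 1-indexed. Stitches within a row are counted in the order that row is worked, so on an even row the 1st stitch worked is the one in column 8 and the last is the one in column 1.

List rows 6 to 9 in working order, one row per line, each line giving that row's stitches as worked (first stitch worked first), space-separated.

Row 6: chart row 2, WS - tiled (columns 1-8): O K O O K O O K; work from column 8 back to 1 with K<->P swapped.
Row 7: chart row 3, RS - tile across columns 1-8 and work as-is.
Row 8: chart row 4, WS - tiled (columns 1-8): / K P / K P / K; work from column 8 back to 1 with K<->P swapped.
Row 9: chart row 1, RS - tile across columns 1-8 and work as-is.

Result:
P O O P O O P O
P / P P / P P /
P / K P / K P /
O K / O K / O K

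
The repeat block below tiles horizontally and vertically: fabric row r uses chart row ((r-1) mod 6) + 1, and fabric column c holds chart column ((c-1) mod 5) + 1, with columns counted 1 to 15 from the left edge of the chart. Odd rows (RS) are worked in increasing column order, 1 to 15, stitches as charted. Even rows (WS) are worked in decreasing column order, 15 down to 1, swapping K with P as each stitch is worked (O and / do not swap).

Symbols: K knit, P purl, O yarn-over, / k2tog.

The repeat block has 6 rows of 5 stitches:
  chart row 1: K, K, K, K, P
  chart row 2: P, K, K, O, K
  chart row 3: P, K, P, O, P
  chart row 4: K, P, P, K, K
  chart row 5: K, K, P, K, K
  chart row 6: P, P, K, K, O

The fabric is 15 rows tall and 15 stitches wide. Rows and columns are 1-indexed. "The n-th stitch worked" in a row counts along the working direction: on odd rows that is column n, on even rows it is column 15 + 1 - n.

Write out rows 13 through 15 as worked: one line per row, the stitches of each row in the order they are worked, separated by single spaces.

Row 13: chart row 1, RS - tile across columns 1-15 and work as-is.
Row 14: chart row 2, WS - tiled (columns 1-15): P K K O K P K K O K P K K O K; work from column 15 back to 1 with K<->P swapped.
Row 15: chart row 3, RS - tile across columns 1-15 and work as-is.

Rows as worked:
K K K K P K K K K P K K K K P
P O P P K P O P P K P O P P K
P K P O P P K P O P P K P O P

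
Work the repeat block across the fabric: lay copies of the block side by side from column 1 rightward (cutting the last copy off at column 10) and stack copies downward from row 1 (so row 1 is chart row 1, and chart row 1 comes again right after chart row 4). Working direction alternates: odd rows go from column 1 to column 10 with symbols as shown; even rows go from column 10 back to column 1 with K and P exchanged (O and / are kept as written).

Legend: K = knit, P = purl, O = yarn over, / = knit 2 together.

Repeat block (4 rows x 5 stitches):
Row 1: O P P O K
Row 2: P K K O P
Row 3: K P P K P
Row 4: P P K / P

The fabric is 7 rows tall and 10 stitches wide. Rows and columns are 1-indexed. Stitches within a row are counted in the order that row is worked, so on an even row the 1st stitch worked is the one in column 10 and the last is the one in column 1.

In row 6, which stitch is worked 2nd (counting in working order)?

Row 6 uses chart row ((6-1) mod 4)+1 = 2. Row 6 is even, so WS.
Chart row 2 tiled across columns 1-10: P K K O P P K K O P
WS row: flip the tiled sequence (start at column 10) and apply K<->P; O and / stay.
Row 6 as worked: K O P P K K O P P K
Counting 2 along the worked row gives O.

Stitch:
O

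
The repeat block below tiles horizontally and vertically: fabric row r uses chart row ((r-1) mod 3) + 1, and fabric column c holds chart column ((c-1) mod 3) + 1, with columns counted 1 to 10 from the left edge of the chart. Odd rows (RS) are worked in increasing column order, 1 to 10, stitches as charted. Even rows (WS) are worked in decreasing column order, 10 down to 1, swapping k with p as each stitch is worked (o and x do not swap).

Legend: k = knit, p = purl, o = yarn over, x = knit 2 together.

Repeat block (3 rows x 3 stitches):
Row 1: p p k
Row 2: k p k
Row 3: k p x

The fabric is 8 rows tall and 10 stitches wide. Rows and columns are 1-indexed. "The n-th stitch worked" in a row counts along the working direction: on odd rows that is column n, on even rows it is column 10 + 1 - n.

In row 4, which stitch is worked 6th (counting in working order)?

Row 4: (4-1) mod 3 = 0, so use chart row 1. Even row -> WS.
Chart row 1 tiled across columns 1-10: p p k p p k p p k p
WS row: flip the tiled sequence (start at column 10) and apply k<->p; o and x stay.
Row 4 as worked: k p k k p k k p k k
The 6th stitch worked is k.

== STITCH ==
k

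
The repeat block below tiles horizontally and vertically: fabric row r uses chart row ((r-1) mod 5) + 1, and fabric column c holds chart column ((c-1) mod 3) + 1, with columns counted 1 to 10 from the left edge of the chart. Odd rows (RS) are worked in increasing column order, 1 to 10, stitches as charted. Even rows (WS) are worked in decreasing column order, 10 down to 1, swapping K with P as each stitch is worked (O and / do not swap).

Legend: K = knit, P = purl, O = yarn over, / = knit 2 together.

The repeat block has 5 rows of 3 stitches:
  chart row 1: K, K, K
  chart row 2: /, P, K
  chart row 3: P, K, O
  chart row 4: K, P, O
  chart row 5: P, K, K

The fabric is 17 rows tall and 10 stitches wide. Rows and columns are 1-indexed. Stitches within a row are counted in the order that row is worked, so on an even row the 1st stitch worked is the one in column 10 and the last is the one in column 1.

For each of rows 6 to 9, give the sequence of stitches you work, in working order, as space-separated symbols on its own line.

Row 6: chart row 1, WS - tiled (columns 1-10): K K K K K K K K K K; work from column 10 back to 1 with K<->P swapped.
Row 7: chart row 2, RS - tile across columns 1-10 and work as-is.
Row 8: chart row 3, WS - tiled (columns 1-10): P K O P K O P K O P; work from column 10 back to 1 with K<->P swapped.
Row 9: chart row 4, RS - tile across columns 1-10 and work as-is.

Rows as worked:
P P P P P P P P P P
/ P K / P K / P K /
K O P K O P K O P K
K P O K P O K P O K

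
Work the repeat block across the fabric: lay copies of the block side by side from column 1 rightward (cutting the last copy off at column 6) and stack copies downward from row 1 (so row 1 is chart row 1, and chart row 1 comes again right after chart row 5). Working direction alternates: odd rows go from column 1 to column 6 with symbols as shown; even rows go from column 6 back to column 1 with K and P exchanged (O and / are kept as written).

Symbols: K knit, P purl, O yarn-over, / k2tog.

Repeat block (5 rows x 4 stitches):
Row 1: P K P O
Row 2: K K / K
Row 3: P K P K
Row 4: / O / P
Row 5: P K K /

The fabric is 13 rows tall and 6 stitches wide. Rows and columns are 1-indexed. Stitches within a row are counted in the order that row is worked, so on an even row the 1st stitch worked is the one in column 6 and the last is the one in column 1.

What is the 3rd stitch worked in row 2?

Row 2: (2-1) mod 5 = 1, so use chart row 2. Even row -> WS.
Chart row 2 tiled across columns 1-6: K K / K K K
Wrong side: read the tiled row from column 6 down to 1 and exchange K with P (leave O, /).
Row 2 as worked: P P P / P P
Stitch 3 in working order -> P

Result:
P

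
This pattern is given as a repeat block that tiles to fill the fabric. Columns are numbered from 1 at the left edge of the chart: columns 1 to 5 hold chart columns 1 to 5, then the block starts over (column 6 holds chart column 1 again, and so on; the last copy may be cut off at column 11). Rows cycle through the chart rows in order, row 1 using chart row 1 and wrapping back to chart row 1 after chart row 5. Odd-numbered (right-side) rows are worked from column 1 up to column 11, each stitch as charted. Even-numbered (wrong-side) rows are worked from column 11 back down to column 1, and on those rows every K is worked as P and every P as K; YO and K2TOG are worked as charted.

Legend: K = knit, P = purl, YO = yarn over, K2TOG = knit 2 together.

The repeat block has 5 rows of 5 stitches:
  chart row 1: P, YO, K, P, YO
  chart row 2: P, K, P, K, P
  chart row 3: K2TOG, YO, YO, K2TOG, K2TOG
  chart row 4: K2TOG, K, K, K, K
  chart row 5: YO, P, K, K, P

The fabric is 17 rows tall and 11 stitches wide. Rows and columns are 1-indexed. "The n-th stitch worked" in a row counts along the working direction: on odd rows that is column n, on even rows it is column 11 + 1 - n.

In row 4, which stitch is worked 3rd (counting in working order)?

Stitch:
P

Derivation:
Row 4: (4-1) mod 5 = 3, so use chart row 4. Even row -> WS.
Chart row 4 tiled across columns 1-11: K2TOG K K K K K2TOG K K K K K2TOG
WS row: flip the tiled sequence (start at column 11) and apply K<->P; YO and K2TOG stay.
Row 4 as worked: K2TOG P P P P K2TOG P P P P K2TOG
Counting 3 along the worked row gives P.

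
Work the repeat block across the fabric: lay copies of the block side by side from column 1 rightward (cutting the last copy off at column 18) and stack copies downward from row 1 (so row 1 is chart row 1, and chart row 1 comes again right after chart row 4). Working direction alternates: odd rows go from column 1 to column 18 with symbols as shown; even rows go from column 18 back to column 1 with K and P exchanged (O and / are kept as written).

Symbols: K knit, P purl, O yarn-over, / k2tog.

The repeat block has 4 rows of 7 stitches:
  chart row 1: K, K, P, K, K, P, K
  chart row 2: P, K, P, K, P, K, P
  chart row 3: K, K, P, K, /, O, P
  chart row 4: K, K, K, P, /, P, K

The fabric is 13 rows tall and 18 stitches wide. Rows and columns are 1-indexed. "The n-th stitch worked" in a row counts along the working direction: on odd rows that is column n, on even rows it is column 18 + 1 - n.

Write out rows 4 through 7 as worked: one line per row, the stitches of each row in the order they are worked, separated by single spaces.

Row 4: chart row 4, WS - tiled (columns 1-18): K K K P / P K K K K P / P K K K K P; work from column 18 back to 1 with K<->P swapped.
Row 5: chart row 1, RS - tile across columns 1-18 and work as-is.
Row 6: chart row 2, WS - tiled (columns 1-18): P K P K P K P P K P K P K P P K P K; work from column 18 back to 1 with K<->P swapped.
Row 7: chart row 3, RS - tile across columns 1-18 and work as-is.

== ROWS AS WORKED ==
K P P P P K / K P P P P K / K P P P
K K P K K P K K K P K K P K K K P K
P K P K K P K P K P K K P K P K P K
K K P K / O P K K P K / O P K K P K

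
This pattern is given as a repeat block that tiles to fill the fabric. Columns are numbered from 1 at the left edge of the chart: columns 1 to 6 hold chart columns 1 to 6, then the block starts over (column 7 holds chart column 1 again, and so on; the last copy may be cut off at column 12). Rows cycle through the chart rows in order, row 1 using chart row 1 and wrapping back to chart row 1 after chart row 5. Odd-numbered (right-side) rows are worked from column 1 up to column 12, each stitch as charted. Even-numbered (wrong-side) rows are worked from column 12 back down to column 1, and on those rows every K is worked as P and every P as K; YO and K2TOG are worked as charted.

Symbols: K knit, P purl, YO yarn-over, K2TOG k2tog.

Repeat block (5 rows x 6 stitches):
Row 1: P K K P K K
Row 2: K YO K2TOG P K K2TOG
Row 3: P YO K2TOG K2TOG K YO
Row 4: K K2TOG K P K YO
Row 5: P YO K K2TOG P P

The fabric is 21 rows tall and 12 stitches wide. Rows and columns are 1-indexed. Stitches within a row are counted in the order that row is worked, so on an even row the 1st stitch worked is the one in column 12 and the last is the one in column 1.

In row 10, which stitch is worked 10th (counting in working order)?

Stitch:
P

Derivation:
Row 10: (10-1) mod 5 = 4, so use chart row 5. Even row -> WS.
Chart row 5 tiled across columns 1-12: P YO K K2TOG P P P YO K K2TOG P P
WS row: flip the tiled sequence (start at column 12) and apply K<->P; YO and K2TOG stay.
Row 10 as worked: K K K2TOG P YO K K K K2TOG P YO K
The 10th stitch worked is P.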